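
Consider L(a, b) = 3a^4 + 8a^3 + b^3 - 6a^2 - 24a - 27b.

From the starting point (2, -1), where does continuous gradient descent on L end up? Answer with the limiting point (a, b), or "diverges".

L is separable, so gradient descent decouples: a follows -∂L/∂a, b follows -∂L/∂b.
∂L/∂a = 12(a - 1)(a + 1)(a + 2); at a=2 this is 144, so a decreases.
∂L/∂b = 3(b - 3)(b + 3); at b=-1 this is -24, so b increases.
a converges to its nearest critical value 1 (a local min of the a-part); b converges to 3. The iterate converges to (1, 3).

(1, 3)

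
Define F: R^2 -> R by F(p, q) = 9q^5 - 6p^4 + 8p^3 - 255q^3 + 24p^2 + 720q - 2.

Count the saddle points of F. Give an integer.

6

F separates as a function of p plus a function of q, so ∇F=0 decouples.
∂F/∂p = -24p(p - 2)(p + 1) = 0 at p ∈ {-1, 0, 2}; ∂F/∂q = 45(q - 4)(q - 1)(q + 1)(q + 4) = 0 at q ∈ {-4, -1, 1, 4}.
The Hessian is diagonal: diag(F_pp, F_qq). Second derivatives: F_pp(-1)=-72, F_pp(0)=48, F_pp(2)=-144; F_qq(-4)=-5400, F_qq(-1)=1350, F_qq(1)=-1350, F_qq(4)=5400.
Saddle points occur where the two diagonal entries have opposite signs: (-1, -1), (-1, 4), (0, -4), (0, 1), (2, -1), (2, 4). Count: 6.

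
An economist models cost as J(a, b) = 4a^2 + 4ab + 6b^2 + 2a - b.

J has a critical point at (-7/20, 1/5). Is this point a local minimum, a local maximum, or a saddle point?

local minimum

The Hessian of J is constant: H = [[8, 4], [4, 12]].
det(H) = 8·12 − 4² = 80.
det(H) > 0 and tr(H) = 20 > 0, so H is positive definite and the point is a local minimum.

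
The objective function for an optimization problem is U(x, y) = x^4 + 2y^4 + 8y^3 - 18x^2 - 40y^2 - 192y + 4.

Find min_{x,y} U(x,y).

U(x,y) separates as P(x) + Q(y) + 4, so its minimum is min P + min Q + 4.
P'(x) = 4x(x - 3)(x + 3) vanishes at x ∈ {-3, 0, 3}; Q'(y) = 8(y - 3)(y + 2)(y + 4) vanishes at y ∈ {-4, -2, 3}.
Local minima of P (where P''>0): P(-3)=-81, P(3)=-81. Local minima of Q: Q(-4)=128, Q(3)=-558.
So the global minimum of U is P(-3) + Q(3) + 4 = -81 − 558 + 4 = -635, attained at (-3, 3).

-635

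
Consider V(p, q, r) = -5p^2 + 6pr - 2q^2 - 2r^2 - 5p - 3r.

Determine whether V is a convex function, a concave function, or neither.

concave

V is quadratic, so its Hessian is the constant matrix H = [[-10, 0, 6], [0, -4, 0], [6, 0, -4]].
Leading principal minors: -10, 40, -16.
Signs alternate −, +, − ⇒ H ≺ 0 ⇒ concave.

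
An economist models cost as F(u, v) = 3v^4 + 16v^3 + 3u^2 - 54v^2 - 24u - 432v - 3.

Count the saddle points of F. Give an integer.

F separates as a function of u plus a function of v, so ∇F=0 decouples.
∂F/∂u = 6(u - 4) = 0 at u ∈ {4}; ∂F/∂v = 12(v - 3)(v + 3)(v + 4) = 0 at v ∈ {-4, -3, 3}.
The Hessian is diagonal: diag(F_uu, F_vv). Second derivatives: F_uu(4)=6; F_vv(-4)=84, F_vv(-3)=-72, F_vv(3)=504.
Saddle points occur where the two diagonal entries have opposite signs: (4, -3). Count: 1.

1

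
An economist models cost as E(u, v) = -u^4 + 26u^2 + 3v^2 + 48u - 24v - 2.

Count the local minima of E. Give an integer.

E separates as a function of u plus a function of v, so ∇E=0 decouples.
∂E/∂u = -4(u - 4)(u + 1)(u + 3) = 0 at u ∈ {-3, -1, 4}; ∂E/∂v = 6(v - 4) = 0 at v ∈ {4}.
The Hessian is diagonal: diag(E_uu, E_vv). Second derivatives: E_uu(-3)=-56, E_uu(-1)=40, E_uu(4)=-140; E_vv(4)=6.
Local minima occur where both diagonal entries positive: (-1, 4). Count: 1.

1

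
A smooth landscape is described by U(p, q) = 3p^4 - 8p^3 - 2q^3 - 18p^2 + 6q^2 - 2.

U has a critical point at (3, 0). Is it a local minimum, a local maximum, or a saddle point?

local minimum

The mixed partial ∂²U/∂p∂q is 0, so the Hessian at any point is diag(U_pp, U_qq) = diag(12(3p^2 - 4p - 3), 12(-q + 1)).
At (3, 0): H = diag(144, 12).
Both eigenvalues are positive, so H is positive definite: a local minimum.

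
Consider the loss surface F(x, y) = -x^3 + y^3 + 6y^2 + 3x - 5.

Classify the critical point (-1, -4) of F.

saddle point

The mixed partial ∂²F/∂x∂y is 0, so the Hessian at any point is diag(F_xx, F_yy) = diag(-6x, 6(y + 2)).
At (-1, -4): H = diag(6, -12).
The eigenvalues have opposite signs, so H is indefinite: a saddle point.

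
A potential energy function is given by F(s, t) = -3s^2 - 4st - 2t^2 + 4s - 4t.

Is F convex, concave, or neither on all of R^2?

concave

F is quadratic, so its Hessian is the constant matrix H = [[-6, -4], [-4, -4]].
det(H) = 8, tr(H) = -10.
det(H) > 0 and tr(H) < 0, so H is negative definite everywhere: concave.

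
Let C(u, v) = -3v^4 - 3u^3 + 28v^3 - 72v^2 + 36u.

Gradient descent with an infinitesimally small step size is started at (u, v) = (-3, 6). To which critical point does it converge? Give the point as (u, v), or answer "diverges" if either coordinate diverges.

diverges

C is separable, so gradient descent decouples: u follows -∂C/∂u, v follows -∂C/∂v.
∂C/∂u = -9(u - 2)(u + 2); at u=-3 this is -45, so u increases.
∂C/∂v = -12v(v - 4)(v - 3); at v=6 this is -432, so v increases.
The v-coordinate has no critical point in that direction and runs off to infinity.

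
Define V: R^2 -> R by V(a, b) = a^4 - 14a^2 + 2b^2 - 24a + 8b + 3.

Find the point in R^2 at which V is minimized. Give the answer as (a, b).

V(a,b) separates as P(a) + Q(b) + 3, so its minimum is min P + min Q + 3.
P'(a) = 4(a - 3)(a + 1)(a + 2) vanishes at a ∈ {-2, -1, 3}; Q'(b) = 4b + 8 vanishes at b ∈ {-2}.
Local minima of P (where P''>0): P(-2)=8, P(3)=-117. Local minima of Q: Q(-2)=-8.
So the global minimum of V is P(3) + Q(-2) + 3 = -117 − 8 + 3 = -122, attained at (3, -2).

(3, -2)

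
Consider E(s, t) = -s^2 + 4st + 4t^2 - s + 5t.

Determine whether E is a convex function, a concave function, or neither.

E is quadratic, so its Hessian is the constant matrix H = [[-2, 4], [4, 8]].
det(H) = -32, tr(H) = 6.
det(H) < 0, so H is indefinite: neither convex nor concave.

neither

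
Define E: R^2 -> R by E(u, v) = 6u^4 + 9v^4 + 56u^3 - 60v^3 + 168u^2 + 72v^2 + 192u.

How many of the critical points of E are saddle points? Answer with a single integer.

E separates as a function of u plus a function of v, so ∇E=0 decouples.
∂E/∂u = 24(u + 1)(u + 2)(u + 4) = 0 at u ∈ {-4, -2, -1}; ∂E/∂v = 36v(v - 4)(v - 1) = 0 at v ∈ {0, 1, 4}.
The Hessian is diagonal: diag(E_uu, E_vv). Second derivatives: E_uu(-4)=144, E_uu(-2)=-48, E_uu(-1)=72; E_vv(0)=144, E_vv(1)=-108, E_vv(4)=432.
Saddle points occur where the two diagonal entries have opposite signs: (-4, 1), (-2, 0), (-2, 4), (-1, 1). Count: 4.

4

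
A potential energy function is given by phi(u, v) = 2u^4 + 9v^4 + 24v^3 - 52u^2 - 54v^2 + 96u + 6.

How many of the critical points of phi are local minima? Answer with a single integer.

4

phi separates as a function of u plus a function of v, so ∇phi=0 decouples.
∂phi/∂u = 8(u - 3)(u - 1)(u + 4) = 0 at u ∈ {-4, 1, 3}; ∂phi/∂v = 36v(v - 1)(v + 3) = 0 at v ∈ {-3, 0, 1}.
The Hessian is diagonal: diag(phi_uu, phi_vv). Second derivatives: phi_uu(-4)=280, phi_uu(1)=-80, phi_uu(3)=112; phi_vv(-3)=432, phi_vv(0)=-108, phi_vv(1)=144.
Local minima occur where both diagonal entries positive: (-4, -3), (-4, 1), (3, -3), (3, 1). Count: 4.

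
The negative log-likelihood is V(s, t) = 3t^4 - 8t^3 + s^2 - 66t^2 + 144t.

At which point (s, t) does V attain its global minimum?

V(s,t) separates as P(s) + Q(t), so its minimum is min P + min Q.
P'(s) = 2s vanishes at s ∈ {0}; Q'(t) = 12(t - 4)(t - 1)(t + 3) vanishes at t ∈ {-3, 1, 4}.
Local minima of P (where P''>0): P(0)=0. Local minima of Q: Q(-3)=-567, Q(4)=-224.
So the global minimum of V is P(0) + Q(-3) = 0 − 567 = -567, attained at (0, -3).

(0, -3)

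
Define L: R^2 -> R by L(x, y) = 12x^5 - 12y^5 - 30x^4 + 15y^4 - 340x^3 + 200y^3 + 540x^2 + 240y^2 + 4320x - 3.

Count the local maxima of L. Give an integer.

L separates as a function of x plus a function of y, so ∇L=0 decouples.
∂L/∂x = 60(x - 4)(x - 3)(x + 2)(x + 3) = 0 at x ∈ {-3, -2, 3, 4}; ∂L/∂y = -60y(y - 4)(y + 1)(y + 2) = 0 at y ∈ {-2, -1, 0, 4}.
The Hessian is diagonal: diag(L_xx, L_yy). Second derivatives: L_xx(-3)=-2520, L_xx(-2)=1800, L_xx(3)=-1800, L_xx(4)=2520; L_yy(-2)=720, L_yy(-1)=-300, L_yy(0)=480, L_yy(4)=-7200.
Local maxima occur where both diagonal entries negative: (-3, -1), (-3, 4), (3, -1), (3, 4). Count: 4.

4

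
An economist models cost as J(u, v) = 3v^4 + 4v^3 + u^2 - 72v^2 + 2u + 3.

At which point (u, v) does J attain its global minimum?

(-1, -4)

J(u,v) separates as P(u) + Q(v) + 3, so its minimum is min P + min Q + 3.
P'(u) = 2u + 2 vanishes at u ∈ {-1}; Q'(v) = 12v(v - 3)(v + 4) vanishes at v ∈ {-4, 0, 3}.
Local minima of P (where P''>0): P(-1)=-1. Local minima of Q: Q(-4)=-640, Q(3)=-297.
So the global minimum of J is P(-1) + Q(-4) + 3 = -1 − 640 + 3 = -638, attained at (-1, -4).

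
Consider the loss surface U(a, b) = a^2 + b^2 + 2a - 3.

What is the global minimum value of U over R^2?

U(a,b) separates as P(a) + Q(b) − 3, so its minimum is min P + min Q − 3.
P'(a) = 2a + 2 vanishes at a ∈ {-1}; Q'(b) = 2b vanishes at b ∈ {0}.
Local minima of P (where P''>0): P(-1)=-1. Local minima of Q: Q(0)=0.
So the global minimum of U is P(-1) + Q(0) − 3 = -1 + 0 − 3 = -4, attained at (-1, 0).

-4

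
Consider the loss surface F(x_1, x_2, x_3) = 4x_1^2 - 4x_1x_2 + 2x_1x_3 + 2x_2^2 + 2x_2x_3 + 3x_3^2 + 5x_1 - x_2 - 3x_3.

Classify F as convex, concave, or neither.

F is quadratic, so its Hessian is the constant matrix H = [[8, -4, 2], [-4, 4, 2], [2, 2, 6]].
Leading principal minors: 8, 16, 16.
All positive ⇒ H ≻ 0 ⇒ convex.

convex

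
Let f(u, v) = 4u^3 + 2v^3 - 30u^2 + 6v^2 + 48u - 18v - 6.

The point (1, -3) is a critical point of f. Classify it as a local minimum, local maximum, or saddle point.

local maximum

The mixed partial ∂²f/∂u∂v is 0, so the Hessian at any point is diag(f_uu, f_vv) = diag(12(2u - 5), 12(v + 1)).
At (1, -3): H = diag(-36, -24).
Both eigenvalues are negative, so H is negative definite: a local maximum.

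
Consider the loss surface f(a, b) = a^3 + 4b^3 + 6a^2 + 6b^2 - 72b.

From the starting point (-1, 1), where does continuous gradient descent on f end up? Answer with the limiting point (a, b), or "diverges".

f is separable, so gradient descent decouples: a follows -∂f/∂a, b follows -∂f/∂b.
∂f/∂a = 3a(a + 4); at a=-1 this is -9, so a increases.
∂f/∂b = 12(b - 2)(b + 3); at b=1 this is -48, so b increases.
a converges to its nearest critical value 0 (a local min of the a-part); b converges to 2. The iterate converges to (0, 2).

(0, 2)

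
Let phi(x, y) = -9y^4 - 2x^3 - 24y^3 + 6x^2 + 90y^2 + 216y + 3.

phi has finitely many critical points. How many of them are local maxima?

2

phi separates as a function of x plus a function of y, so ∇phi=0 decouples.
∂phi/∂x = -6x(x - 2) = 0 at x ∈ {0, 2}; ∂phi/∂y = -36(y - 2)(y + 1)(y + 3) = 0 at y ∈ {-3, -1, 2}.
The Hessian is diagonal: diag(phi_xx, phi_yy). Second derivatives: phi_xx(0)=12, phi_xx(2)=-12; phi_yy(-3)=-360, phi_yy(-1)=216, phi_yy(2)=-540.
Local maxima occur where both diagonal entries negative: (2, -3), (2, 2). Count: 2.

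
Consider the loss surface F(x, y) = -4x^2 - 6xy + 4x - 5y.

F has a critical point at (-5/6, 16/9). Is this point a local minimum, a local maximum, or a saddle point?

saddle point

The Hessian of F is constant: H = [[-8, -6], [-6, 0]].
det(H) = (-8)·0 − (-6)² = -36.
Since det(H) < 0, H is indefinite and the critical point is a saddle point.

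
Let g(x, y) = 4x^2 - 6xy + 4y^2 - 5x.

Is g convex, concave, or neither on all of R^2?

g is quadratic, so its Hessian is the constant matrix H = [[8, -6], [-6, 8]].
det(H) = 28, tr(H) = 16.
det(H) > 0 and tr(H) > 0, so H is positive definite everywhere: convex.

convex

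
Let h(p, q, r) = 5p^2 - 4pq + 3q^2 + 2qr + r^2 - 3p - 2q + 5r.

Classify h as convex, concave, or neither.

h is quadratic, so its Hessian is the constant matrix H = [[10, -4, 0], [-4, 6, 2], [0, 2, 2]].
Leading principal minors: 10, 44, 48.
All positive ⇒ H ≻ 0 ⇒ convex.

convex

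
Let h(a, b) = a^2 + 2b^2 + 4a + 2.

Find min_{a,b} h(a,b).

h(a,b) separates as P(a) + Q(b) + 2, so its minimum is min P + min Q + 2.
P'(a) = 2a + 4 vanishes at a ∈ {-2}; Q'(b) = 4b vanishes at b ∈ {0}.
Local minima of P (where P''>0): P(-2)=-4. Local minima of Q: Q(0)=0.
So the global minimum of h is P(-2) + Q(0) + 2 = -4 + 0 + 2 = -2, attained at (-2, 0).

-2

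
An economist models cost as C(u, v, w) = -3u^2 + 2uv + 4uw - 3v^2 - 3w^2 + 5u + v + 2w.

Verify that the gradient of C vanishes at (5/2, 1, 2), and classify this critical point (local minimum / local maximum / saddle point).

∇C = (-6u + 2v + 4w + 5, 2u - 6v + 1, 4u - 6w + 2); substituting (5/2, 1, 2) gives ∇C = (0, 0, 0), so (5/2, 1, 2) is indeed a critical point.
The Hessian is constant: H = [[-6, 2, 4], [2, -6, 0], [4, 0, -6]].
Leading principal minors: Δ₁ = -6, Δ₂ = 32, Δ₃ = -96.
The minors alternate sign starting negative (−, +, −), so H is negative definite: a local maximum.

local maximum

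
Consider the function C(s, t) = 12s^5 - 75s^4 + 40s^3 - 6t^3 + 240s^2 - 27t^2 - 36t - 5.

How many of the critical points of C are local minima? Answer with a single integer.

2

C separates as a function of s plus a function of t, so ∇C=0 decouples.
∂C/∂s = 60s(s - 4)(s - 2)(s + 1) = 0 at s ∈ {-1, 0, 2, 4}; ∂C/∂t = -18(t + 1)(t + 2) = 0 at t ∈ {-2, -1}.
The Hessian is diagonal: diag(C_ss, C_tt). Second derivatives: C_ss(-1)=-900, C_ss(0)=480, C_ss(2)=-720, C_ss(4)=2400; C_tt(-2)=18, C_tt(-1)=-18.
Local minima occur where both diagonal entries positive: (0, -2), (4, -2). Count: 2.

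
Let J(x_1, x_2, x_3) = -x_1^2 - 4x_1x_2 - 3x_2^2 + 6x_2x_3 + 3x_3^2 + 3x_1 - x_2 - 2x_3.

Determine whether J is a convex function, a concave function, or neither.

neither

J is quadratic, so its Hessian is the constant matrix H = [[-2, -4, 0], [-4, -6, 6], [0, 6, 6]].
Leading principal minors: -2, -4, 48.
Neither pattern holds ⇒ H is indefinite ⇒ neither convex nor concave.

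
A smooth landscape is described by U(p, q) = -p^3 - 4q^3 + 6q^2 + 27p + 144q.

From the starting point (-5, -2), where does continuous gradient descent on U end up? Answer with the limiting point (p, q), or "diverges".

(-3, -3)

U is separable, so gradient descent decouples: p follows -∂U/∂p, q follows -∂U/∂q.
∂U/∂p = -3(p - 3)(p + 3); at p=-5 this is -48, so p increases.
∂U/∂q = -12(q - 4)(q + 3); at q=-2 this is 72, so q decreases.
p converges to its nearest critical value -3 (a local min of the p-part); q converges to -3. The iterate converges to (-3, -3).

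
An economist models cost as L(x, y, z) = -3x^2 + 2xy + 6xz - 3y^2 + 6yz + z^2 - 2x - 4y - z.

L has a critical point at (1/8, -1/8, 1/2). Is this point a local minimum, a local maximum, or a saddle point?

The Hessian is constant: H = [[-6, 2, 6], [2, -6, 6], [6, 6, 2]].
Leading principal minors: Δ₁ = -6, Δ₂ = 32, Δ₃ = 640.
The minors fit neither the all-positive nor the alternating-sign pattern, so H is indefinite: a saddle point.

saddle point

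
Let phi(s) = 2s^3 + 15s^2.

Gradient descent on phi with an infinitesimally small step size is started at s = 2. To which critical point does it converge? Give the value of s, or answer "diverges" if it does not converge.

phi'(s) = 6s(s + 5), so phi'(2) = 84.
Gradient descent moves in the -phi' direction, i.e. s is decreasing.
The nearest critical point in that direction is s = 0, where phi'' = 30 > 0 (a local minimum). The iterate converges there.

0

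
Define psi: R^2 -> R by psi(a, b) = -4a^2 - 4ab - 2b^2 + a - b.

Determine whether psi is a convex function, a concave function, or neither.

concave

psi is quadratic, so its Hessian is the constant matrix H = [[-8, -4], [-4, -4]].
det(H) = 16, tr(H) = -12.
det(H) > 0 and tr(H) < 0, so H is negative definite everywhere: concave.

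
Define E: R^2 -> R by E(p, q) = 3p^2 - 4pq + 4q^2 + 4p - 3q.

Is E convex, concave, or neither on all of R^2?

E is quadratic, so its Hessian is the constant matrix H = [[6, -4], [-4, 8]].
det(H) = 32, tr(H) = 14.
det(H) > 0 and tr(H) > 0, so H is positive definite everywhere: convex.

convex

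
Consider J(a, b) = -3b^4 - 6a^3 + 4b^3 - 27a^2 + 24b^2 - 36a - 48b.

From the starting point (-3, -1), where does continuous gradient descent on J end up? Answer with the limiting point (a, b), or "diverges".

J is separable, so gradient descent decouples: a follows -∂J/∂a, b follows -∂J/∂b.
∂J/∂a = -18(a + 1)(a + 2); at a=-3 this is -36, so a increases.
∂J/∂b = -12(b - 2)(b - 1)(b + 2); at b=-1 this is -72, so b increases.
a converges to its nearest critical value -2 (a local min of the a-part); b converges to 1. The iterate converges to (-2, 1).

(-2, 1)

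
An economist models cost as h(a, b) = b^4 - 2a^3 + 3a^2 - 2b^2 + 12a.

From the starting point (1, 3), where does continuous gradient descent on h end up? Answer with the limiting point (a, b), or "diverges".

h is separable, so gradient descent decouples: a follows -∂h/∂a, b follows -∂h/∂b.
∂h/∂a = -6(a - 2)(a + 1); at a=1 this is 12, so a decreases.
∂h/∂b = 4b(b - 1)(b + 1); at b=3 this is 96, so b decreases.
a converges to its nearest critical value -1 (a local min of the a-part); b converges to 1. The iterate converges to (-1, 1).

(-1, 1)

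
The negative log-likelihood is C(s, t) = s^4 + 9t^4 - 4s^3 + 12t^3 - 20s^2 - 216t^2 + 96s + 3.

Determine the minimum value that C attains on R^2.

-2196

C(s,t) separates as P(s) + Q(t) + 3, so its minimum is min P + min Q + 3.
P'(s) = 4(s - 4)(s - 2)(s + 3) vanishes at s ∈ {-3, 2, 4}; Q'(t) = 36t(t - 3)(t + 4) vanishes at t ∈ {-4, 0, 3}.
Local minima of P (where P''>0): P(-3)=-279, P(4)=64. Local minima of Q: Q(-4)=-1920, Q(3)=-891.
So the global minimum of C is P(-3) + Q(-4) + 3 = -279 − 1920 + 3 = -2196, attained at (-3, -4).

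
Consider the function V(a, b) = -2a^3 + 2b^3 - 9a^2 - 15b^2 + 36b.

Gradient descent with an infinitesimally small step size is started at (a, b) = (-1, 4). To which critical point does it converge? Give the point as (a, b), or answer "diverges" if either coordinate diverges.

V is separable, so gradient descent decouples: a follows -∂V/∂a, b follows -∂V/∂b.
∂V/∂a = -6a(a + 3); at a=-1 this is 12, so a decreases.
∂V/∂b = 6(b - 3)(b - 2); at b=4 this is 12, so b decreases.
a converges to its nearest critical value -3 (a local min of the a-part); b converges to 3. The iterate converges to (-3, 3).

(-3, 3)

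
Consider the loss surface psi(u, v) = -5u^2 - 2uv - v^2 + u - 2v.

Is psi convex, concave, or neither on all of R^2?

psi is quadratic, so its Hessian is the constant matrix H = [[-10, -2], [-2, -2]].
det(H) = 16, tr(H) = -12.
det(H) > 0 and tr(H) < 0, so H is negative definite everywhere: concave.

concave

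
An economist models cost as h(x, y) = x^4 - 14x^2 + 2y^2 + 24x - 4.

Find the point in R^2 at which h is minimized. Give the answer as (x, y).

h(x,y) separates as P(x) + Q(y) − 4, so its minimum is min P + min Q − 4.
P'(x) = 4(x - 2)(x - 1)(x + 3) vanishes at x ∈ {-3, 1, 2}; Q'(y) = 4y vanishes at y ∈ {0}.
Local minima of P (where P''>0): P(-3)=-117, P(2)=8. Local minima of Q: Q(0)=0.
So the global minimum of h is P(-3) + Q(0) − 4 = -117 + 0 − 4 = -121, attained at (-3, 0).

(-3, 0)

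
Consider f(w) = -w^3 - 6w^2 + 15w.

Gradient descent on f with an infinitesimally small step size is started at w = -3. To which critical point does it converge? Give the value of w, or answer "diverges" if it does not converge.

f'(w) = -3(w - 1)(w + 5), so f'(-3) = 24.
Gradient descent moves in the -f' direction, i.e. w is decreasing.
The nearest critical point in that direction is w = -5, where f'' = 18 > 0 (a local minimum). The iterate converges there.

-5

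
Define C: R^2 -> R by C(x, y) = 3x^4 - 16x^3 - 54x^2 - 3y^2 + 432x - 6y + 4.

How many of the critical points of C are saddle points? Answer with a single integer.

2

C separates as a function of x plus a function of y, so ∇C=0 decouples.
∂C/∂x = 12(x - 4)(x - 3)(x + 3) = 0 at x ∈ {-3, 3, 4}; ∂C/∂y = -6(y + 1) = 0 at y ∈ {-1}.
The Hessian is diagonal: diag(C_xx, C_yy). Second derivatives: C_xx(-3)=504, C_xx(3)=-72, C_xx(4)=84; C_yy(-1)=-6.
Saddle points occur where the two diagonal entries have opposite signs: (-3, -1), (4, -1). Count: 2.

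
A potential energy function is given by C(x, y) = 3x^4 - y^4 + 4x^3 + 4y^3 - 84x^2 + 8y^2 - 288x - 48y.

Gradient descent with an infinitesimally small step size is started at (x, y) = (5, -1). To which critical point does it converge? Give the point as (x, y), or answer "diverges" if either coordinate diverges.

C is separable, so gradient descent decouples: x follows -∂C/∂x, y follows -∂C/∂y.
∂C/∂x = 12(x - 4)(x + 2)(x + 3); at x=5 this is 672, so x decreases.
∂C/∂y = -4(y - 3)(y - 2)(y + 2); at y=-1 this is -48, so y increases.
x converges to its nearest critical value 4 (a local min of the x-part); y converges to 2. The iterate converges to (4, 2).

(4, 2)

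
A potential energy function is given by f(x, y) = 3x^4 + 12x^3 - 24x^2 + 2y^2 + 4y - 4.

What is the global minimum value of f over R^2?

f(x,y) separates as P(x) + Q(y) − 4, so its minimum is min P + min Q − 4.
P'(x) = 12x(x - 1)(x + 4) vanishes at x ∈ {-4, 0, 1}; Q'(y) = 4y + 4 vanishes at y ∈ {-1}.
Local minima of P (where P''>0): P(-4)=-384, P(1)=-9. Local minima of Q: Q(-1)=-2.
So the global minimum of f is P(-4) + Q(-1) − 4 = -384 − 2 − 4 = -390, attained at (-4, -1).

-390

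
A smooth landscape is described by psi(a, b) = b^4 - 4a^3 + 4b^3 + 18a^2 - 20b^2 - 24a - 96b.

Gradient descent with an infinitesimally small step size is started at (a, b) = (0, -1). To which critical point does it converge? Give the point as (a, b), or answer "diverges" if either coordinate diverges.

(1, 3)

psi is separable, so gradient descent decouples: a follows -∂psi/∂a, b follows -∂psi/∂b.
∂psi/∂a = -12(a - 2)(a - 1); at a=0 this is -24, so a increases.
∂psi/∂b = 4(b - 3)(b + 2)(b + 4); at b=-1 this is -48, so b increases.
a converges to its nearest critical value 1 (a local min of the a-part); b converges to 3. The iterate converges to (1, 3).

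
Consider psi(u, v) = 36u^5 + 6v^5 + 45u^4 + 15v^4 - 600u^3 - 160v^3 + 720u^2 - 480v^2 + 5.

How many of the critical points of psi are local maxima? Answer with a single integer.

4

psi separates as a function of u plus a function of v, so ∇psi=0 decouples.
∂psi/∂u = 180u(u - 2)(u - 1)(u + 4) = 0 at u ∈ {-4, 0, 1, 2}; ∂psi/∂v = 30v(v - 4)(v + 2)(v + 4) = 0 at v ∈ {-4, -2, 0, 4}.
The Hessian is diagonal: diag(psi_uu, psi_vv). Second derivatives: psi_uu(-4)=-21600, psi_uu(0)=1440, psi_uu(1)=-900, psi_uu(2)=2160; psi_vv(-4)=-1920, psi_vv(-2)=720, psi_vv(0)=-960, psi_vv(4)=5760.
Local maxima occur where both diagonal entries negative: (-4, -4), (-4, 0), (1, -4), (1, 0). Count: 4.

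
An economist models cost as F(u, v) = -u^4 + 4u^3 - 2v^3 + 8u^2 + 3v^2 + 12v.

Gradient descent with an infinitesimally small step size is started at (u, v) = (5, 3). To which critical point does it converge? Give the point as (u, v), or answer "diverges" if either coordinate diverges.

diverges

F is separable, so gradient descent decouples: u follows -∂F/∂u, v follows -∂F/∂v.
∂F/∂u = -4u(u - 4)(u + 1); at u=5 this is -120, so u increases.
∂F/∂v = -6(v - 2)(v + 1); at v=3 this is -24, so v increases.
The u-coordinate has no critical point in that direction and runs off to infinity.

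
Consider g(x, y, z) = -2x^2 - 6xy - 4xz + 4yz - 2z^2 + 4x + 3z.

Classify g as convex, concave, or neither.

neither

g is quadratic, so its Hessian is the constant matrix H = [[-4, -6, -4], [-6, 0, 4], [-4, 4, -4]].
Leading principal minors: -4, -36, 400.
Neither pattern holds ⇒ H is indefinite ⇒ neither convex nor concave.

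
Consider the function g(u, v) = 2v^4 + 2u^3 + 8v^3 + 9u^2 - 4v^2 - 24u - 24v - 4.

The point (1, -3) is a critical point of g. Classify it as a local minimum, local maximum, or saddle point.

The mixed partial ∂²g/∂u∂v is 0, so the Hessian at any point is diag(g_uu, g_vv) = diag(6(2u + 3), 8(3v^2 + 6v - 1)).
At (1, -3): H = diag(30, 64).
Both eigenvalues are positive, so H is positive definite: a local minimum.

local minimum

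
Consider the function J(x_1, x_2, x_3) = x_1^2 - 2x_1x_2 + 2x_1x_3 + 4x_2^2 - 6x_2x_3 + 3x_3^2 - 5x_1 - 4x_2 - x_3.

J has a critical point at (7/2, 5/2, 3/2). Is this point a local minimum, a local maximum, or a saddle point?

local minimum

The Hessian is constant: H = [[2, -2, 2], [-2, 8, -6], [2, -6, 6]].
Leading principal minors: Δ₁ = 2, Δ₂ = 12, Δ₃ = 16.
All leading minors are positive, so H is positive definite: a local minimum.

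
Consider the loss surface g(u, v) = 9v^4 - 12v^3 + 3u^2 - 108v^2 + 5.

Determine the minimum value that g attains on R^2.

g(u,v) separates as P(u) + Q(v) + 5, so its minimum is min P + min Q + 5.
P'(u) = 6u vanishes at u ∈ {0}; Q'(v) = 36v(v - 3)(v + 2) vanishes at v ∈ {-2, 0, 3}.
Local minima of P (where P''>0): P(0)=0. Local minima of Q: Q(-2)=-192, Q(3)=-567.
So the global minimum of g is P(0) + Q(3) + 5 = 0 − 567 + 5 = -562, attained at (0, 3).

-562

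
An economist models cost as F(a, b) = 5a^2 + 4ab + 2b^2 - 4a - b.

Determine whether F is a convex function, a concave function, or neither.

F is quadratic, so its Hessian is the constant matrix H = [[10, 4], [4, 4]].
det(H) = 24, tr(H) = 14.
det(H) > 0 and tr(H) > 0, so H is positive definite everywhere: convex.

convex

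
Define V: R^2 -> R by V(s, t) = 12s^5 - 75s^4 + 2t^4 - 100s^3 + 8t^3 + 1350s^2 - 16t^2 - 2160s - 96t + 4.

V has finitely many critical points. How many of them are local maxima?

V separates as a function of s plus a function of t, so ∇V=0 decouples.
∂V/∂s = 60(s - 4)(s - 3)(s - 1)(s + 3) = 0 at s ∈ {-3, 1, 3, 4}; ∂V/∂t = 8(t - 2)(t + 2)(t + 3) = 0 at t ∈ {-3, -2, 2}.
The Hessian is diagonal: diag(V_ss, V_tt). Second derivatives: V_ss(-3)=-10080, V_ss(1)=1440, V_ss(3)=-720, V_ss(4)=1260; V_tt(-3)=40, V_tt(-2)=-32, V_tt(2)=160.
Local maxima occur where both diagonal entries negative: (-3, -2), (3, -2). Count: 2.

2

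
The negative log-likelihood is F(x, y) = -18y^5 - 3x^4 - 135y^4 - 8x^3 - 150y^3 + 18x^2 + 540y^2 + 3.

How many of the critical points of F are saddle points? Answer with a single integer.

F separates as a function of x plus a function of y, so ∇F=0 decouples.
∂F/∂x = -12x(x - 1)(x + 3) = 0 at x ∈ {-3, 0, 1}; ∂F/∂y = -90y(y - 1)(y + 3)(y + 4) = 0 at y ∈ {-4, -3, 0, 1}.
The Hessian is diagonal: diag(F_xx, F_yy). Second derivatives: F_xx(-3)=-144, F_xx(0)=36, F_xx(1)=-48; F_yy(-4)=1800, F_yy(-3)=-1080, F_yy(0)=1080, F_yy(1)=-1800.
Saddle points occur where the two diagonal entries have opposite signs: (-3, -4), (-3, 0), (0, -3), (0, 1), (1, -4), (1, 0). Count: 6.

6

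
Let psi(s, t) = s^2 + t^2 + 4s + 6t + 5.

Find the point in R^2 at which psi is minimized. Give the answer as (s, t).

psi(s,t) separates as P(s) + Q(t) + 5, so its minimum is min P + min Q + 5.
P'(s) = 2s + 4 vanishes at s ∈ {-2}; Q'(t) = 2(t + 3) vanishes at t ∈ {-3}.
Local minima of P (where P''>0): P(-2)=-4. Local minima of Q: Q(-3)=-9.
So the global minimum of psi is P(-2) + Q(-3) + 5 = -4 − 9 + 5 = -8, attained at (-2, -3).

(-2, -3)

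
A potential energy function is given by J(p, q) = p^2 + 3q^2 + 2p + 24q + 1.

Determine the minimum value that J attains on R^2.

J(p,q) separates as A(p) + B(q) + 1, so its minimum is min A + min B + 1.
A'(p) = 2p + 2 vanishes at p ∈ {-1}; B'(q) = 6q + 24 vanishes at q ∈ {-4}.
Local minima of A (where A''>0): A(-1)=-1. Local minima of B: B(-4)=-48.
So the global minimum of J is A(-1) + B(-4) + 1 = -1 − 48 + 1 = -48, attained at (-1, -4).

-48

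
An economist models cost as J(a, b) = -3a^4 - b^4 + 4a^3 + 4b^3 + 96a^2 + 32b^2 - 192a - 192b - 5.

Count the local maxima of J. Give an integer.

4

J separates as a function of a plus a function of b, so ∇J=0 decouples.
∂J/∂a = -12(a - 4)(a - 1)(a + 4) = 0 at a ∈ {-4, 1, 4}; ∂J/∂b = -4(b - 4)(b - 3)(b + 4) = 0 at b ∈ {-4, 3, 4}.
The Hessian is diagonal: diag(J_aa, J_bb). Second derivatives: J_aa(-4)=-480, J_aa(1)=180, J_aa(4)=-288; J_bb(-4)=-224, J_bb(3)=28, J_bb(4)=-32.
Local maxima occur where both diagonal entries negative: (-4, -4), (-4, 4), (4, -4), (4, 4). Count: 4.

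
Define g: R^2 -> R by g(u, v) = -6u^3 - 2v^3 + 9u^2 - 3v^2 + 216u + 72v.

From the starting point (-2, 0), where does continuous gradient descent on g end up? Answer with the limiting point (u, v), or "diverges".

(-3, -4)

g is separable, so gradient descent decouples: u follows -∂g/∂u, v follows -∂g/∂v.
∂g/∂u = -18(u - 4)(u + 3); at u=-2 this is 108, so u decreases.
∂g/∂v = -6(v - 3)(v + 4); at v=0 this is 72, so v decreases.
u converges to its nearest critical value -3 (a local min of the u-part); v converges to -4. The iterate converges to (-3, -4).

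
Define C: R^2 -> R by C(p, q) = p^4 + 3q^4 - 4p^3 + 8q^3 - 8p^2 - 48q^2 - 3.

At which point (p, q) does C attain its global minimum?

(4, -4)

C(p,q) separates as A(p) + B(q) − 3, so its minimum is min A + min B − 3.
A'(p) = 4p(p - 4)(p + 1) vanishes at p ∈ {-1, 0, 4}; B'(q) = 12q(q - 2)(q + 4) vanishes at q ∈ {-4, 0, 2}.
Local minima of A (where A''>0): A(-1)=-3, A(4)=-128. Local minima of B: B(-4)=-512, B(2)=-80.
So the global minimum of C is A(4) + B(-4) − 3 = -128 − 512 − 3 = -643, attained at (4, -4).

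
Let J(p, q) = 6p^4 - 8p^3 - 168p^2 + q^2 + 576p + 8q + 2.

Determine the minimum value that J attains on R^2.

J(p,q) separates as A(p) + B(q) + 2, so its minimum is min A + min B + 2.
A'(p) = 24(p - 3)(p - 2)(p + 4) vanishes at p ∈ {-4, 2, 3}; B'(q) = 2q + 8 vanishes at q ∈ {-4}.
Local minima of A (where A''>0): A(-4)=-2944, A(3)=486. Local minima of B: B(-4)=-16.
So the global minimum of J is A(-4) + B(-4) + 2 = -2944 − 16 + 2 = -2958, attained at (-4, -4).

-2958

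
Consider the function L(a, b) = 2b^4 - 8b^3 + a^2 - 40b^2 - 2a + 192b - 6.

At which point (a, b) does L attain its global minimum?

L(a,b) separates as P(a) + Q(b) − 6, so its minimum is min P + min Q − 6.
P'(a) = 2a - 2 vanishes at a ∈ {1}; Q'(b) = 8(b - 4)(b - 2)(b + 3) vanishes at b ∈ {-3, 2, 4}.
Local minima of P (where P''>0): P(1)=-1. Local minima of Q: Q(-3)=-558, Q(4)=128.
So the global minimum of L is P(1) + Q(-3) − 6 = -1 − 558 − 6 = -565, attained at (1, -3).

(1, -3)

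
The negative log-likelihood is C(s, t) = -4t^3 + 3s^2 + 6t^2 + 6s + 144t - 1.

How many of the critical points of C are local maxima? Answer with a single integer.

C separates as a function of s plus a function of t, so ∇C=0 decouples.
∂C/∂s = 6(s + 1) = 0 at s ∈ {-1}; ∂C/∂t = -12(t - 4)(t + 3) = 0 at t ∈ {-3, 4}.
The Hessian is diagonal: diag(C_ss, C_tt). Second derivatives: C_ss(-1)=6; C_tt(-3)=84, C_tt(4)=-84.
Local maxima occur where both diagonal entries negative: none. Count: 0.

0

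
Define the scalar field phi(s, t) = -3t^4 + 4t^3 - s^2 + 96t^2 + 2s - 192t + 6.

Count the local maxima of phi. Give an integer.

2

phi separates as a function of s plus a function of t, so ∇phi=0 decouples.
∂phi/∂s = -2(s - 1) = 0 at s ∈ {1}; ∂phi/∂t = -12(t - 4)(t - 1)(t + 4) = 0 at t ∈ {-4, 1, 4}.
The Hessian is diagonal: diag(phi_ss, phi_tt). Second derivatives: phi_ss(1)=-2; phi_tt(-4)=-480, phi_tt(1)=180, phi_tt(4)=-288.
Local maxima occur where both diagonal entries negative: (1, -4), (1, 4). Count: 2.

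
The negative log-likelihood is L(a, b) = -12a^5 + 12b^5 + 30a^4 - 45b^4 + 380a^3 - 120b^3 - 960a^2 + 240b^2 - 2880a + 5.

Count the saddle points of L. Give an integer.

8

L separates as a function of a plus a function of b, so ∇L=0 decouples.
∂L/∂a = -60(a - 4)(a - 3)(a + 1)(a + 4) = 0 at a ∈ {-4, -1, 3, 4}; ∂L/∂b = 60b(b - 4)(b - 1)(b + 2) = 0 at b ∈ {-2, 0, 1, 4}.
The Hessian is diagonal: diag(L_aa, L_bb). Second derivatives: L_aa(-4)=10080, L_aa(-1)=-3600, L_aa(3)=1680, L_aa(4)=-2400; L_bb(-2)=-2160, L_bb(0)=480, L_bb(1)=-540, L_bb(4)=4320.
Saddle points occur where the two diagonal entries have opposite signs: (-4, -2), (-4, 1), (-1, 0), (-1, 4), (3, -2), (3, 1), (4, 0), (4, 4). Count: 8.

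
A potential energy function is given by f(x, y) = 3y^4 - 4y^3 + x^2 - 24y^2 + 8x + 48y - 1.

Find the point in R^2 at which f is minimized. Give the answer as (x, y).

(-4, -2)

f(x,y) separates as P(x) + Q(y) − 1, so its minimum is min P + min Q − 1.
P'(x) = 2x + 8 vanishes at x ∈ {-4}; Q'(y) = 12(y - 2)(y - 1)(y + 2) vanishes at y ∈ {-2, 1, 2}.
Local minima of P (where P''>0): P(-4)=-16. Local minima of Q: Q(-2)=-112, Q(2)=16.
So the global minimum of f is P(-4) + Q(-2) − 1 = -16 − 112 − 1 = -129, attained at (-4, -2).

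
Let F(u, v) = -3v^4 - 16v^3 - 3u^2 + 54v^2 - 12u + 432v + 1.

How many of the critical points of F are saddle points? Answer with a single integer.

1

F separates as a function of u plus a function of v, so ∇F=0 decouples.
∂F/∂u = -6(u + 2) = 0 at u ∈ {-2}; ∂F/∂v = -12(v - 3)(v + 3)(v + 4) = 0 at v ∈ {-4, -3, 3}.
The Hessian is diagonal: diag(F_uu, F_vv). Second derivatives: F_uu(-2)=-6; F_vv(-4)=-84, F_vv(-3)=72, F_vv(3)=-504.
Saddle points occur where the two diagonal entries have opposite signs: (-2, -3). Count: 1.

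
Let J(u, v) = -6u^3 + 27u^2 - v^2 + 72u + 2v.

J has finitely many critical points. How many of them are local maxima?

1

J separates as a function of u plus a function of v, so ∇J=0 decouples.
∂J/∂u = -18(u - 4)(u + 1) = 0 at u ∈ {-1, 4}; ∂J/∂v = -2(v - 1) = 0 at v ∈ {1}.
The Hessian is diagonal: diag(J_uu, J_vv). Second derivatives: J_uu(-1)=90, J_uu(4)=-90; J_vv(1)=-2.
Local maxima occur where both diagonal entries negative: (4, 1). Count: 1.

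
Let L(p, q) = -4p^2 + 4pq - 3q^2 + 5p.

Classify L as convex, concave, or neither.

L is quadratic, so its Hessian is the constant matrix H = [[-8, 4], [4, -6]].
det(H) = 32, tr(H) = -14.
det(H) > 0 and tr(H) < 0, so H is negative definite everywhere: concave.

concave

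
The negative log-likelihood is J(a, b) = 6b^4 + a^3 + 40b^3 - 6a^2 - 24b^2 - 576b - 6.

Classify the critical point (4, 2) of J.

The mixed partial ∂²J/∂a∂b is 0, so the Hessian at any point is diag(J_aa, J_bb) = diag(6(a - 2), 24(3b^2 + 10b - 2)).
At (4, 2): H = diag(12, 720).
Both eigenvalues are positive, so H is positive definite: a local minimum.

local minimum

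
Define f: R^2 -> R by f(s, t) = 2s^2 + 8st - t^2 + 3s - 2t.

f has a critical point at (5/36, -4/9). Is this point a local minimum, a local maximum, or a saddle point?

saddle point

The Hessian of f is constant: H = [[4, 8], [8, -2]].
det(H) = 4·(-2) − 8² = -72.
Since det(H) < 0, H is indefinite and the critical point is a saddle point.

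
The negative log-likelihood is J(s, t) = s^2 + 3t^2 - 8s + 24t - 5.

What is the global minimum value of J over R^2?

-69

J(s,t) separates as P(s) + Q(t) − 5, so its minimum is min P + min Q − 5.
P'(s) = 2s - 8 vanishes at s ∈ {4}; Q'(t) = 6(t + 4) vanishes at t ∈ {-4}.
Local minima of P (where P''>0): P(4)=-16. Local minima of Q: Q(-4)=-48.
So the global minimum of J is P(4) + Q(-4) − 5 = -16 − 48 − 5 = -69, attained at (4, -4).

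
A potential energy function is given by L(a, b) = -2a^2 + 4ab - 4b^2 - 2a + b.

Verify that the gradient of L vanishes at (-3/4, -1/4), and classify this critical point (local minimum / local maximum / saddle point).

local maximum

∇L = (-4a + 4b - 2, 4a - 8b + 1); substituting (-3/4, -1/4) gives ∇L = (0, 0), so (-3/4, -1/4) is indeed a critical point.
The Hessian of L is constant: H = [[-4, 4], [4, -8]].
det(H) = (-4)·(-8) − 4² = 16.
det(H) > 0 and tr(H) = -12 < 0, so H is negative definite and the point is a local maximum.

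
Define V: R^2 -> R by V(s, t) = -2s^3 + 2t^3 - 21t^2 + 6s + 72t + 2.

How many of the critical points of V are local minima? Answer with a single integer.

V separates as a function of s plus a function of t, so ∇V=0 decouples.
∂V/∂s = -6(s - 1)(s + 1) = 0 at s ∈ {-1, 1}; ∂V/∂t = 6(t - 4)(t - 3) = 0 at t ∈ {3, 4}.
The Hessian is diagonal: diag(V_ss, V_tt). Second derivatives: V_ss(-1)=12, V_ss(1)=-12; V_tt(3)=-6, V_tt(4)=6.
Local minima occur where both diagonal entries positive: (-1, 4). Count: 1.

1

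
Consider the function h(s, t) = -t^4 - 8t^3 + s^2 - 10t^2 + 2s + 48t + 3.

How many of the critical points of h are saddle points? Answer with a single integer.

2

h separates as a function of s plus a function of t, so ∇h=0 decouples.
∂h/∂s = 2(s + 1) = 0 at s ∈ {-1}; ∂h/∂t = -4(t - 1)(t + 3)(t + 4) = 0 at t ∈ {-4, -3, 1}.
The Hessian is diagonal: diag(h_ss, h_tt). Second derivatives: h_ss(-1)=2; h_tt(-4)=-20, h_tt(-3)=16, h_tt(1)=-80.
Saddle points occur where the two diagonal entries have opposite signs: (-1, -4), (-1, 1). Count: 2.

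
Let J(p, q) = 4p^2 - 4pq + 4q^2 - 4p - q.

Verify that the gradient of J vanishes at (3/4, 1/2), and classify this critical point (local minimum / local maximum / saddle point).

∇J = (8p - 4q - 4, -4p + 8q - 1); substituting (3/4, 1/2) gives ∇J = (0, 0), so (3/4, 1/2) is indeed a critical point.
The Hessian of J is constant: H = [[8, -4], [-4, 8]].
det(H) = 8·8 − (-4)² = 48.
det(H) > 0 and tr(H) = 16 > 0, so H is positive definite and the point is a local minimum.

local minimum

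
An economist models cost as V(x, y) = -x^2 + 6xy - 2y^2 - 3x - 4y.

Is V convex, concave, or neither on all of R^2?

V is quadratic, so its Hessian is the constant matrix H = [[-2, 6], [6, -4]].
det(H) = -28, tr(H) = -6.
det(H) < 0, so H is indefinite: neither convex nor concave.

neither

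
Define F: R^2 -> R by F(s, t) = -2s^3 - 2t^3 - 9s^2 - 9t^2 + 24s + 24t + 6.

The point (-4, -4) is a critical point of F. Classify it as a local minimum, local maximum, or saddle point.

The mixed partial ∂²F/∂s∂t is 0, so the Hessian at any point is diag(F_ss, F_tt) = diag(-6(2s + 3), -6(2t + 3)).
At (-4, -4): H = diag(30, 30).
Both eigenvalues are positive, so H is positive definite: a local minimum.

local minimum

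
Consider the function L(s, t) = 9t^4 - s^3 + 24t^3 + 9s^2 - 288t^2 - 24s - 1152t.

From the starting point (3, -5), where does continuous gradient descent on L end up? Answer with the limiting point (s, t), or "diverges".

(2, -4)

L is separable, so gradient descent decouples: s follows -∂L/∂s, t follows -∂L/∂t.
∂L/∂s = -3(s - 4)(s - 2); at s=3 this is 3, so s decreases.
∂L/∂t = 36(t - 4)(t + 2)(t + 4); at t=-5 this is -972, so t increases.
s converges to its nearest critical value 2 (a local min of the s-part); t converges to -4. The iterate converges to (2, -4).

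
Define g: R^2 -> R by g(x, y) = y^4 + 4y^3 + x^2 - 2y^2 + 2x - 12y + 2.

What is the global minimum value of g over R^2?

g(x,y) separates as P(x) + Q(y) + 2, so its minimum is min P + min Q + 2.
P'(x) = 2x + 2 vanishes at x ∈ {-1}; Q'(y) = 4(y - 1)(y + 1)(y + 3) vanishes at y ∈ {-3, -1, 1}.
Local minima of P (where P''>0): P(-1)=-1. Local minima of Q: Q(-3)=-9, Q(1)=-9.
So the global minimum of g is P(-1) + Q(-3) + 2 = -1 − 9 + 2 = -8, attained at (-1, -3).

-8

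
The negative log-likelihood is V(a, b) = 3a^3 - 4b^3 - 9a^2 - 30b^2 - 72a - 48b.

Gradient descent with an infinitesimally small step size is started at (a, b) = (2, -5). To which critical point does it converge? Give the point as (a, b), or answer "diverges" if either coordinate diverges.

V is separable, so gradient descent decouples: a follows -∂V/∂a, b follows -∂V/∂b.
∂V/∂a = 9(a - 4)(a + 2); at a=2 this is -72, so a increases.
∂V/∂b = -12(b + 1)(b + 4); at b=-5 this is -48, so b increases.
a converges to its nearest critical value 4 (a local min of the a-part); b converges to -4. The iterate converges to (4, -4).

(4, -4)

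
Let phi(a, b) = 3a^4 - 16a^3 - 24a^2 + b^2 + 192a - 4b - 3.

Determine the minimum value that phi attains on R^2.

-311

phi(a,b) separates as P(a) + Q(b) − 3, so its minimum is min P + min Q − 3.
P'(a) = 12(a - 4)(a - 2)(a + 2) vanishes at a ∈ {-2, 2, 4}; Q'(b) = 2b - 4 vanishes at b ∈ {2}.
Local minima of P (where P''>0): P(-2)=-304, P(4)=128. Local minima of Q: Q(2)=-4.
So the global minimum of phi is P(-2) + Q(2) − 3 = -304 − 4 − 3 = -311, attained at (-2, 2).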